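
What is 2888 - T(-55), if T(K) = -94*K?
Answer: -2282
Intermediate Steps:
2888 - T(-55) = 2888 - (-94)*(-55) = 2888 - 1*5170 = 2888 - 5170 = -2282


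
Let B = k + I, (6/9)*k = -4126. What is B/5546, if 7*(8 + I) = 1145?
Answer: -21117/19411 ≈ -1.0879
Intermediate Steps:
I = 1089/7 (I = -8 + (⅐)*1145 = -8 + 1145/7 = 1089/7 ≈ 155.57)
k = -6189 (k = (3/2)*(-4126) = -6189)
B = -42234/7 (B = -6189 + 1089/7 = -42234/7 ≈ -6033.4)
B/5546 = -42234/7/5546 = -42234/7*1/5546 = -21117/19411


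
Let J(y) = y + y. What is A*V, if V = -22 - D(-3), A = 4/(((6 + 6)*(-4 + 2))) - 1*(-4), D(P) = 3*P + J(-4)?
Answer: -115/6 ≈ -19.167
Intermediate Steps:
J(y) = 2*y
D(P) = -8 + 3*P (D(P) = 3*P + 2*(-4) = 3*P - 8 = -8 + 3*P)
A = 23/6 (A = 4/((12*(-2))) + 4 = 4/(-24) + 4 = 4*(-1/24) + 4 = -⅙ + 4 = 23/6 ≈ 3.8333)
V = -5 (V = -22 - (-8 + 3*(-3)) = -22 - (-8 - 9) = -22 - 1*(-17) = -22 + 17 = -5)
A*V = (23/6)*(-5) = -115/6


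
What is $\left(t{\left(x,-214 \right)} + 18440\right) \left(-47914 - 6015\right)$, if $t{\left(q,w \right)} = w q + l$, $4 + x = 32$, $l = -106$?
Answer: $-665591718$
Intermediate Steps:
$x = 28$ ($x = -4 + 32 = 28$)
$t{\left(q,w \right)} = -106 + q w$ ($t{\left(q,w \right)} = w q - 106 = q w - 106 = -106 + q w$)
$\left(t{\left(x,-214 \right)} + 18440\right) \left(-47914 - 6015\right) = \left(\left(-106 + 28 \left(-214\right)\right) + 18440\right) \left(-47914 - 6015\right) = \left(\left(-106 - 5992\right) + 18440\right) \left(-53929\right) = \left(-6098 + 18440\right) \left(-53929\right) = 12342 \left(-53929\right) = -665591718$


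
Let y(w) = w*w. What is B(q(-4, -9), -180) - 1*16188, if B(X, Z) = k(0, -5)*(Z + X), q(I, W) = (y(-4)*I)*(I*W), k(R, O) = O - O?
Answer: -16188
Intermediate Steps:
y(w) = w²
k(R, O) = 0
q(I, W) = 16*W*I² (q(I, W) = ((-4)²*I)*(I*W) = (16*I)*(I*W) = 16*W*I²)
B(X, Z) = 0 (B(X, Z) = 0*(Z + X) = 0*(X + Z) = 0)
B(q(-4, -9), -180) - 1*16188 = 0 - 1*16188 = 0 - 16188 = -16188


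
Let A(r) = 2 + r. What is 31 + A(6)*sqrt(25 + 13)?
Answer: 31 + 8*sqrt(38) ≈ 80.315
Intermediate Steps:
31 + A(6)*sqrt(25 + 13) = 31 + (2 + 6)*sqrt(25 + 13) = 31 + 8*sqrt(38)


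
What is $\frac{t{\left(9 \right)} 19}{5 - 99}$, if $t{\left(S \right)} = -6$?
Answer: $\frac{57}{47} \approx 1.2128$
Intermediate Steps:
$\frac{t{\left(9 \right)} 19}{5 - 99} = \frac{\left(-6\right) 19}{5 - 99} = - \frac{114}{-94} = \left(-114\right) \left(- \frac{1}{94}\right) = \frac{57}{47}$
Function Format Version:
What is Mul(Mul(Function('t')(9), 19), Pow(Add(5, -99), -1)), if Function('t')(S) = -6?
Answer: Rational(57, 47) ≈ 1.2128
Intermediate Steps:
Mul(Mul(Function('t')(9), 19), Pow(Add(5, -99), -1)) = Mul(Mul(-6, 19), Pow(Add(5, -99), -1)) = Mul(-114, Pow(-94, -1)) = Mul(-114, Rational(-1, 94)) = Rational(57, 47)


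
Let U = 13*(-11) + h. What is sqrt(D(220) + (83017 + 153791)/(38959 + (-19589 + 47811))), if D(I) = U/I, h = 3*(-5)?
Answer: sqrt(153278416847710)/7389910 ≈ 1.6753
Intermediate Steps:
h = -15
U = -158 (U = 13*(-11) - 15 = -143 - 15 = -158)
D(I) = -158/I
sqrt(D(220) + (83017 + 153791)/(38959 + (-19589 + 47811))) = sqrt(-158/220 + (83017 + 153791)/(38959 + (-19589 + 47811))) = sqrt(-158*1/220 + 236808/(38959 + 28222)) = sqrt(-79/110 + 236808/67181) = sqrt(20741581/7389910) = sqrt(153278416847710)/7389910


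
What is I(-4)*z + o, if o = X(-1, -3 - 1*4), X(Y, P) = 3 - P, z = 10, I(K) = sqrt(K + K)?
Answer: 10 + 20*I*sqrt(2) ≈ 10.0 + 28.284*I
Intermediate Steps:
I(K) = sqrt(2)*sqrt(K) (I(K) = sqrt(2*K) = sqrt(2)*sqrt(K))
o = 10 (o = 3 - (-3 - 1*4) = 3 - (-3 - 4) = 3 - 1*(-7) = 3 + 7 = 10)
I(-4)*z + o = (sqrt(2)*sqrt(-4))*10 + 10 = (sqrt(2)*(2*I))*10 + 10 = (2*I*sqrt(2))*10 + 10 = 20*I*sqrt(2) + 10 = 10 + 20*I*sqrt(2)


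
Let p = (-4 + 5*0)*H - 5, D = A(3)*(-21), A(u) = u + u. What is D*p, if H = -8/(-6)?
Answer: 1302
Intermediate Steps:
A(u) = 2*u
H = 4/3 (H = -8*(-⅙) = 4/3 ≈ 1.3333)
D = -126 (D = (2*3)*(-21) = 6*(-21) = -126)
p = -31/3 (p = (-4 + 5*0)*(4/3) - 5 = (-4 + 0)*(4/3) - 5 = -4*4/3 - 5 = -16/3 - 5 = -31/3 ≈ -10.333)
D*p = -126*(-31/3) = 1302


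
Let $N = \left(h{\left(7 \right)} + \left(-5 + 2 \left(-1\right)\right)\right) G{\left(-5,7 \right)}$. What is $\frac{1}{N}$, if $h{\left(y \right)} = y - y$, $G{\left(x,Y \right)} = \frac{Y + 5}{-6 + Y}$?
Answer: $- \frac{1}{84} \approx -0.011905$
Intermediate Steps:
$G{\left(x,Y \right)} = \frac{5 + Y}{-6 + Y}$
$h{\left(y \right)} = 0$
$N = -84$ ($N = \left(0 + \left(-5 + 2 \left(-1\right)\right)\right) \frac{5 + 7}{-6 + 7} = \left(0 - 7\right) 1^{-1} \cdot 12 = \left(0 - 7\right) 1 \cdot 12 = \left(-7\right) 12 = -84$)
$\frac{1}{N} = \frac{1}{-84} = - \frac{1}{84}$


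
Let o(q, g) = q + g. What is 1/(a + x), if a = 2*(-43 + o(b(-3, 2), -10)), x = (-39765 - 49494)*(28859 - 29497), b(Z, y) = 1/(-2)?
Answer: 1/56947135 ≈ 1.7560e-8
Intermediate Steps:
b(Z, y) = -1/2
o(q, g) = g + q
x = 56947242 (x = -89259*(-638) = 56947242)
a = -107 (a = 2*(-43 + (-10 - 1/2)) = 2*(-43 - 21/2) = 2*(-107/2) = -107)
1/(a + x) = 1/(-107 + 56947242) = 1/56947135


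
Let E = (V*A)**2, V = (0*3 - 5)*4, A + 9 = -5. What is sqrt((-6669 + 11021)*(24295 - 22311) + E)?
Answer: 8*sqrt(136137) ≈ 2951.7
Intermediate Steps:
A = -14 (A = -9 - 5 = -14)
V = -20 (V = (0 - 5)*4 = -5*4 = -20)
E = 78400 (E = (-20*(-14))**2 = 280**2 = 78400)
sqrt((-6669 + 11021)*(24295 - 22311) + E) = sqrt((-6669 + 11021)*(24295 - 22311) + 78400) = sqrt(4352*1984 + 78400) = sqrt(8634368 + 78400) = sqrt(8712768) = 8*sqrt(136137)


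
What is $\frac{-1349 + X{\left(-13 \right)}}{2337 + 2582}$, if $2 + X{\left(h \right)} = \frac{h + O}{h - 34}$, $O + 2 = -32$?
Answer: $- \frac{1350}{4919} \approx -0.27445$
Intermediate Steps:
$O = -34$ ($O = -2 - 32 = -34$)
$X{\left(h \right)} = -1$ ($X{\left(h \right)} = -2 + \frac{h - 34}{h - 34} = -2 + \frac{-34 + h}{-34 + h} = -2 + 1 = -1$)
$\frac{-1349 + X{\left(-13 \right)}}{2337 + 2582} = \frac{-1349 - 1}{2337 + 2582} = - \frac{1350}{4919}$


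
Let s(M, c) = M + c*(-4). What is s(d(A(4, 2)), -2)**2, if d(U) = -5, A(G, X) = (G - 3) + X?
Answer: 9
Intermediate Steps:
A(G, X) = -3 + G + X (A(G, X) = (-3 + G) + X = -3 + G + X)
s(M, c) = M - 4*c
s(d(A(4, 2)), -2)**2 = (-5 - 4*(-2))**2 = (-5 + 8)**2 = 3**2 = 9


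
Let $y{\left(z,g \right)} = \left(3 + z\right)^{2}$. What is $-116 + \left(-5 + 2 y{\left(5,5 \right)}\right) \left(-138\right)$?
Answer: $-17090$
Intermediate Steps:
$-116 + \left(-5 + 2 y{\left(5,5 \right)}\right) \left(-138\right) = -116 + \left(-5 + 2 \left(3 + 5\right)^{2}\right) \left(-138\right) = -116 + \left(-5 + 2 \cdot 8^{2}\right) \left(-138\right) = -116 + \left(-5 + 2 \cdot 64\right) \left(-138\right) = -116 + \left(-5 + 128\right) \left(-138\right) = -116 + 123 \left(-138\right) = -116 - 16974 = -17090$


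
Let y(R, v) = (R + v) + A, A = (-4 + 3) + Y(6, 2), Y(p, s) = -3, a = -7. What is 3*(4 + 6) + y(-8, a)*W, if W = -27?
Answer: 543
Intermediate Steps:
A = -4 (A = (-4 + 3) - 3 = -1 - 3 = -4)
y(R, v) = -4 + R + v (y(R, v) = (R + v) - 4 = -4 + R + v)
3*(4 + 6) + y(-8, a)*W = 3*(4 + 6) + (-4 - 8 - 7)*(-27) = 3*10 - 19*(-27) = 30 + 513 = 543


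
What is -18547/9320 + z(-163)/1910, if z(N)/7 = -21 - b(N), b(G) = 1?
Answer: -737201/356024 ≈ -2.0706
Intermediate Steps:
z(N) = -154 (z(N) = 7*(-21 - 1*1) = 7*(-21 - 1) = 7*(-22) = -154)
-18547/9320 + z(-163)/1910 = -18547/9320 - 154/1910 = -18547*1/9320 - 154*1/1910 = -18547/9320 - 77/955 = -737201/356024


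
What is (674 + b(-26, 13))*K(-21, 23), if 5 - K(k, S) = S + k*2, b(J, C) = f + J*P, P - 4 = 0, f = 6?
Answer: 13824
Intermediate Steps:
P = 4 (P = 4 + 0 = 4)
b(J, C) = 6 + 4*J (b(J, C) = 6 + J*4 = 6 + 4*J)
K(k, S) = 5 - S - 2*k (K(k, S) = 5 - (S + k*2) = 5 - (S + 2*k) = 5 + (-S - 2*k) = 5 - S - 2*k)
(674 + b(-26, 13))*K(-21, 23) = (674 + (6 + 4*(-26)))*(5 - 1*23 - 2*(-21)) = (674 + (6 - 104))*(5 - 23 + 42) = (674 - 98)*24 = 576*24 = 13824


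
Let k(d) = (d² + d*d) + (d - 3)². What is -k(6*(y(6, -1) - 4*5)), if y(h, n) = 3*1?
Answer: -31833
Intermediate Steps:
y(h, n) = 3
k(d) = (-3 + d)² + 2*d² (k(d) = (d² + d²) + (-3 + d)² = 2*d² + (-3 + d)² = (-3 + d)² + 2*d²)
-k(6*(y(6, -1) - 4*5)) = -((-3 + 6*(3 - 4*5))² + 2*(6*(3 - 4*5))²) = -((-3 + 6*(3 - 20))² + 2*(6*(3 - 20))²) = -((-3 + 6*(-17))² + 2*(6*(-17))²) = -((-3 - 102)² + 2*(-102)²) = -((-105)² + 2*10404) = -(11025 + 20808) = -1*31833 = -31833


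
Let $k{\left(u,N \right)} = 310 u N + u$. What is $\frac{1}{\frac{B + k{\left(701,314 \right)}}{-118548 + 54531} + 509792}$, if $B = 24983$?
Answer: $\frac{64017}{32567093440} \approx 1.9657 \cdot 10^{-6}$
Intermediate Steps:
$k{\left(u,N \right)} = u + 310 N u$ ($k{\left(u,N \right)} = 310 N u + u = u + 310 N u$)
$\frac{1}{\frac{B + k{\left(701,314 \right)}}{-118548 + 54531} + 509792} = \frac{1}{\frac{24983 + 701 \left(1 + 310 \cdot 314\right)}{-118548 + 54531} + 509792} = \frac{1}{\frac{24983 + 701 \left(1 + 97340\right)}{-64017} + 509792} = \frac{1}{\left(24983 + 701 \cdot 97341\right) \left(- \frac{1}{64017}\right) + 509792} = \frac{1}{\left(24983 + 68236041\right) \left(- \frac{1}{64017}\right) + 509792} = \frac{1}{68261024 \left(- \frac{1}{64017}\right) + 509792} = \frac{1}{- \frac{68261024}{64017} + 509792} = \frac{1}{\frac{32567093440}{64017}} = \frac{64017}{32567093440}$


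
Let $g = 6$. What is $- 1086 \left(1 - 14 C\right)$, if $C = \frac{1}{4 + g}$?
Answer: $\frac{2172}{5} \approx 434.4$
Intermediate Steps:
$C = \frac{1}{10}$ ($C = \frac{1}{4 + 6} = \frac{1}{10} \approx 0.1$)
$- 1086 \left(1 - 14 C\right) = - 1086 \left(1 - \frac{7}{5}\right) = \left(-1086\right) \left(- \frac{2}{5}\right) = \frac{2172}{5}$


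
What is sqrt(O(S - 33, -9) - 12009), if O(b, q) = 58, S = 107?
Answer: I*sqrt(11951) ≈ 109.32*I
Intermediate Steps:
sqrt(O(S - 33, -9) - 12009) = sqrt(58 - 12009) = sqrt(-11951) = I*sqrt(11951)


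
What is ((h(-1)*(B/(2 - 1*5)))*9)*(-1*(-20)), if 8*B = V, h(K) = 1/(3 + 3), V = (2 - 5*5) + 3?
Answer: 25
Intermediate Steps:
V = -20 (V = (2 - 25) + 3 = -23 + 3 = -20)
h(K) = ⅙ (h(K) = 1/6 = ⅙)
B = -5/2 (B = (⅛)*(-20) = -5/2 ≈ -2.5000)
((h(-1)*(B/(2 - 1*5)))*9)*(-1*(-20)) = (((-5/(2*(2 - 1*5)))/6)*9)*(-1*(-20)) = (((-5/(2*(2 - 5)))/6)*9)*20 = (((-5/2/(-3))/6)*9)*20 = (((-5/2*(-⅓))/6)*9)*20 = (((⅙)*(⅚))*9)*20 = ((5/36)*9)*20 = (5/4)*20 = 25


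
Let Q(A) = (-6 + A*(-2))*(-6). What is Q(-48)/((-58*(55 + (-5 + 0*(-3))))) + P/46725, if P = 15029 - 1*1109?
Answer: 43733/90335 ≈ 0.48412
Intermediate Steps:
P = 13920 (P = 15029 - 1109 = 13920)
Q(A) = 36 + 12*A (Q(A) = (-6 - 2*A)*(-6) = 36 + 12*A)
Q(-48)/((-58*(55 + (-5 + 0*(-3))))) + P/46725 = (36 + 12*(-48))/((-58*(55 + (-5 + 0*(-3))))) + 13920/46725 = (36 - 576)/((-58*(55 + (-5 + 0)))) + 13920*(1/46725) = -540*(-1/(58*(55 - 5))) + 928/3115 = -540/((-58*50)) + 928/3115 = -540/(-2900) + 928/3115 = -540*(-1/2900) + 928/3115 = 27/145 + 928/3115 = 43733/90335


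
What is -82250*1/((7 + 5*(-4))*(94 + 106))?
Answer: 1645/52 ≈ 31.635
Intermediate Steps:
-82250*1/((7 + 5*(-4))*(94 + 106)) = -82250*1/(200*(7 - 20)) = -82250/((-13*200)) = -82250/(-2600) = -82250*(-1/2600) = 1645/52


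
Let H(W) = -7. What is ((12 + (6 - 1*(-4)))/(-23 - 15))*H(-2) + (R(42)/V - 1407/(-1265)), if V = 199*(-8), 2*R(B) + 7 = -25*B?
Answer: 420660387/76527440 ≈ 5.4969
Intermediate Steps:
R(B) = -7/2 - 25*B/2 (R(B) = -7/2 + (-25*B)/2 = -7/2 - 25*B/2)
V = -1592
((12 + (6 - 1*(-4)))/(-23 - 15))*H(-2) + (R(42)/V - 1407/(-1265)) = ((12 + (6 - 1*(-4)))/(-23 - 15))*(-7) + ((-7/2 - 25/2*42)/(-1592) - 1407/(-1265)) = ((12 + (6 + 4))/(-38))*(-7) + ((-7/2 - 525)*(-1/1592) - 1407*(-1/1265)) = ((12 + 10)*(-1/38))*(-7) + (-1057/2*(-1/1592) + 1407/1265) = (22*(-1/38))*(-7) + (1057/3184 + 1407/1265) = -11/19*(-7) + 5816993/4027760 = 77/19 + 5816993/4027760 = 420660387/76527440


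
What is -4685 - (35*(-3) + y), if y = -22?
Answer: -4558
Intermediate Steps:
-4685 - (35*(-3) + y) = -4685 - (35*(-3) - 22) = -4685 - (-105 - 22) = -4685 - 1*(-127) = -4685 + 127 = -4558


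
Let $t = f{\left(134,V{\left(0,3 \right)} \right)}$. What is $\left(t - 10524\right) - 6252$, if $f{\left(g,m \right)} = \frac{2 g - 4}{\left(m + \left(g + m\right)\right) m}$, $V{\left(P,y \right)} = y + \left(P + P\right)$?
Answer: $- \frac{587138}{35} \approx -16775.0$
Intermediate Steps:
$V{\left(P,y \right)} = y + 2 P$
$f{\left(g,m \right)} = \frac{-4 + 2 g}{m \left(g + 2 m\right)}$ ($f{\left(g,m \right)} = \frac{-4 + 2 g}{\left(g + 2 m\right) m} = \frac{-4 + 2 g}{m \left(g + 2 m\right)}$)
$t = \frac{22}{35}$ ($t = \frac{2 \left(-2 + 134\right)}{\left(3 + 2 \cdot 0\right) \left(134 + 2 \left(3 + 2 \cdot 0\right)\right)} = 2 \frac{1}{3 + 0} \frac{1}{134 + 2 \left(3 + 0\right)} 132 = 2 \cdot \frac{1}{3} \frac{1}{134 + 2 \cdot 3} \cdot 132 = 2 \cdot \frac{1}{3} \frac{1}{134 + 6} \cdot 132 = 2 \cdot \frac{1}{3} \cdot \frac{1}{140} \cdot 132 = \frac{22}{35} \approx 0.62857$)
$\left(t - 10524\right) - 6252 = \left(\frac{22}{35} - 10524\right) - 6252 = - \frac{368318}{35} - 6252 = - \frac{587138}{35}$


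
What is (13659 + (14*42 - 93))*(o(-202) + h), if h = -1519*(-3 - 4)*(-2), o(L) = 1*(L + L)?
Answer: -306717180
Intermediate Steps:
o(L) = 2*L (o(L) = 1*(2*L) = 2*L)
h = -21266 (h = -(-10633)*(-2) = -1519*14 = -21266)
(13659 + (14*42 - 93))*(o(-202) + h) = (13659 + (14*42 - 93))*(2*(-202) - 21266) = (13659 + (588 - 93))*(-404 - 21266) = (13659 + 495)*(-21670) = 14154*(-21670) = -306717180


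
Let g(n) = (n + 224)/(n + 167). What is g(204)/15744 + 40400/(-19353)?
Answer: -19664090543/9420111456 ≈ -2.0875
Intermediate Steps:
g(n) = (224 + n)/(167 + n)
g(204)/15744 + 40400/(-19353) = ((224 + 204)/(167 + 204))/15744 + 40400/(-19353) = (428/371)*(1/15744) + 40400*(-1/19353) = ((1/371)*428)*(1/15744) - 40400/19353 = (428/371)*(1/15744) - 40400/19353 = 107/1460256 - 40400/19353 = -19664090543/9420111456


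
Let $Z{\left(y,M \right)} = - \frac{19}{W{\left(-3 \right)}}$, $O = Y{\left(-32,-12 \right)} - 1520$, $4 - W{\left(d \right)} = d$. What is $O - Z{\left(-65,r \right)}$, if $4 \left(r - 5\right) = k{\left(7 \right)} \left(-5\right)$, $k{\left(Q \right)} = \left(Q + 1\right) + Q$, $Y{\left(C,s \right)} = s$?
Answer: $- \frac{10705}{7} \approx -1529.3$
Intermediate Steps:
$k{\left(Q \right)} = 1 + 2 Q$ ($k{\left(Q \right)} = \left(1 + Q\right) + Q = 1 + 2 Q$)
$W{\left(d \right)} = 4 - d$
$r = - \frac{55}{4}$ ($r = 5 + \frac{\left(1 + 2 \cdot 7\right) \left(-5\right)}{4} = 5 + \frac{\left(1 + 14\right) \left(-5\right)}{4} = 5 + \frac{15 \left(-5\right)}{4} = 5 + \frac{1}{4} \left(-75\right) = 5 - \frac{75}{4} = - \frac{55}{4} \approx -13.75$)
$O = -1532$ ($O = -12 - 1520 = -1532$)
$Z{\left(y,M \right)} = - \frac{19}{7}$ ($Z{\left(y,M \right)} = - \frac{19}{4 - -3} = - \frac{19}{4 + 3} = - \frac{19}{7}$)
$O - Z{\left(-65,r \right)} = -1532 - - \frac{19}{7} = -1532 + \frac{19}{7} = - \frac{10705}{7}$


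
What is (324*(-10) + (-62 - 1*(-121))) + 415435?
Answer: 412254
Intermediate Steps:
(324*(-10) + (-62 - 1*(-121))) + 415435 = (-3240 + (-62 + 121)) + 415435 = (-3240 + 59) + 415435 = -3181 + 415435 = 412254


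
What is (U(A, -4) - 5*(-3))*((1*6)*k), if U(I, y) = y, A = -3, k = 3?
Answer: 198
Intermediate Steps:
(U(A, -4) - 5*(-3))*((1*6)*k) = (-4 - 5*(-3))*((1*6)*3) = (-4 + 15)*(6*3) = 11*18 = 198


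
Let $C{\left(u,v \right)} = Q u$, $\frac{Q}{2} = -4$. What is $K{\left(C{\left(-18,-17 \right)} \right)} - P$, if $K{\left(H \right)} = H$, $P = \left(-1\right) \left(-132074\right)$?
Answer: $-131930$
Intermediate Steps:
$Q = -8$ ($Q = 2 \left(-4\right) = -8$)
$P = 132074$
$C{\left(u,v \right)} = - 8 u$
$K{\left(C{\left(-18,-17 \right)} \right)} - P = \left(-8\right) \left(-18\right) - 132074 = 144 - 132074 = -131930$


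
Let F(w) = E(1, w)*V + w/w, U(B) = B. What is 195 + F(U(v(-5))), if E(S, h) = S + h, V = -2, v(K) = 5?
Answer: 184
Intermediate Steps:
F(w) = -1 - 2*w (F(w) = (1 + w)*(-2) + w/w = (-2 - 2*w) + 1 = -1 - 2*w)
195 + F(U(v(-5))) = 195 + (-1 - 2*5) = 195 + (-1 - 10) = 195 - 11 = 184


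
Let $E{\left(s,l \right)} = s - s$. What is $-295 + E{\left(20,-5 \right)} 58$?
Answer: $-295$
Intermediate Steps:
$E{\left(s,l \right)} = 0$
$-295 + E{\left(20,-5 \right)} 58 = -295 + 0 \cdot 58 = -295 + 0 = -295$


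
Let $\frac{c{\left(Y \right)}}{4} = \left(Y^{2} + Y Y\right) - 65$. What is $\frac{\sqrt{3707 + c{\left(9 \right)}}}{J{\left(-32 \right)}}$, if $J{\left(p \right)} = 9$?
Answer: $\frac{\sqrt{455}}{3} \approx 7.1102$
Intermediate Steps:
$c{\left(Y \right)} = -260 + 8 Y^{2}$ ($c{\left(Y \right)} = 4 \left(\left(Y^{2} + Y Y\right) - 65\right) = 4 \left(\left(Y^{2} + Y^{2}\right) - 65\right) = 4 \left(2 Y^{2} - 65\right) = 4 \left(-65 + 2 Y^{2}\right) = -260 + 8 Y^{2}$)
$\frac{\sqrt{3707 + c{\left(9 \right)}}}{J{\left(-32 \right)}} = \frac{\sqrt{3707 - \left(260 - 8 \cdot 9^{2}\right)}}{9} = \sqrt{3707 + \left(-260 + 8 \cdot 81\right)} \frac{1}{9} = \sqrt{3707 + \left(-260 + 648\right)} \frac{1}{9} = \sqrt{3707 + 388} \cdot \frac{1}{9} = \sqrt{4095} \cdot \frac{1}{9} = 3 \sqrt{455} \cdot \frac{1}{9} = \frac{\sqrt{455}}{3}$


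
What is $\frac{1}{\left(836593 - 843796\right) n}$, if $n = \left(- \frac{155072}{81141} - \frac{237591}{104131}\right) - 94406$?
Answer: $\frac{2816431157}{1915276320858370589} \approx 1.4705 \cdot 10^{-9}$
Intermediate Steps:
$n = - \frac{797699425596989}{8449293471}$ ($n = \left(\left(-155072\right) \frac{1}{81141} - \frac{237591}{104131}\right) - 94406 = \left(- \frac{155072}{81141} - \frac{237591}{104131}\right) - 94406 = - \frac{35426173763}{8449293471} - 94406 = - \frac{797699425596989}{8449293471} \approx -94410.0$)
$\frac{1}{\left(836593 - 843796\right) n} = \frac{1}{\left(836593 - 843796\right) \left(- \frac{797699425596989}{8449293471}\right)} = \frac{1}{-7203} \left(- \frac{8449293471}{797699425596989}\right) = \left(- \frac{1}{7203}\right) \left(- \frac{8449293471}{797699425596989}\right) = \frac{2816431157}{1915276320858370589}$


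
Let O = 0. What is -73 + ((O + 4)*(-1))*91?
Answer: -437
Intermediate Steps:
-73 + ((O + 4)*(-1))*91 = -73 + ((0 + 4)*(-1))*91 = -73 + (4*(-1))*91 = -73 - 4*91 = -73 - 364 = -437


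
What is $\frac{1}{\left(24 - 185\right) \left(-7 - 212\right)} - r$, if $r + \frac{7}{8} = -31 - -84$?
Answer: $- \frac{14702995}{282072} \approx -52.125$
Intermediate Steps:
$r = \frac{417}{8}$ ($r = - \frac{7}{8} - -53 = - \frac{7}{8} + \left(-31 + 84\right) = - \frac{7}{8} + 53 = \frac{417}{8} \approx 52.125$)
$\frac{1}{\left(24 - 185\right) \left(-7 - 212\right)} - r = \frac{1}{\left(24 - 185\right) \left(-7 - 212\right)} - \frac{417}{8} = \frac{1}{\left(-161\right) \left(-219\right)} - \frac{417}{8} = \frac{1}{35259} - \frac{417}{8} = - \frac{14702995}{282072}$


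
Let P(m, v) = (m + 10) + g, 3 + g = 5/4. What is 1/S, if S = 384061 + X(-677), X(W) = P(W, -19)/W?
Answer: 2708/1040039863 ≈ 2.6037e-6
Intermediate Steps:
g = -7/4 (g = -3 + 5/4 = -7/4 ≈ -1.7500)
P(m, v) = 33/4 + m (P(m, v) = (m + 10) - 7/4 = (10 + m) - 7/4 = 33/4 + m)
X(W) = (33/4 + W)/W
S = 1040039863/2708 (S = 384061 + (33/4 - 677)/(-677) = 384061 - 1/677*(-2675/4) = 384061 + 2675/2708 = 1040039863/2708 ≈ 3.8406e+5)
1/S = 1/(1040039863/2708) = 2708/1040039863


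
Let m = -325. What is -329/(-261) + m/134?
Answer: -40739/34974 ≈ -1.1648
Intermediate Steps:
-329/(-261) + m/134 = -329/(-261) - 325/134 = -329*(-1/261) - 325*1/134 = 329/261 - 325/134 = -40739/34974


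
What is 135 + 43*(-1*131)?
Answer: -5498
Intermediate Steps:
135 + 43*(-1*131) = 135 + 43*(-131) = 135 - 5633 = -5498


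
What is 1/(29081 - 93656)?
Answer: -1/64575 ≈ -1.5486e-5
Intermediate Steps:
1/(29081 - 93656) = 1/(-64575) = -1/64575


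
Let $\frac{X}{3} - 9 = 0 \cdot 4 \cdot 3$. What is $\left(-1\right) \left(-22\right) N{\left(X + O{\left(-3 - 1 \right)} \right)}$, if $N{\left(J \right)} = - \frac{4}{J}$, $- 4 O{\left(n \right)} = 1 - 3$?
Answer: $- \frac{16}{5} \approx -3.2$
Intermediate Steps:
$O{\left(n \right)} = \frac{1}{2}$ ($O{\left(n \right)} = - \frac{1 - 3}{4} = \left(- \frac{1}{4}\right) \left(-2\right) = \frac{1}{2}$)
$X = 27$ ($X = 27 + 3 \cdot 0 \cdot 4 \cdot 3 = 27 + 3 \cdot 0 \cdot 3 = 27 + 3 \cdot 0 = 27 + 0 = 27$)
$\left(-1\right) \left(-22\right) N{\left(X + O{\left(-3 - 1 \right)} \right)} = \left(-1\right) \left(-22\right) \left(- \frac{4}{27 + \frac{1}{2}}\right) = 22 \left(- \frac{4}{\frac{55}{2}}\right) = 22 \left(\left(-4\right) \frac{2}{55}\right) = 22 \left(- \frac{8}{55}\right) = - \frac{16}{5}$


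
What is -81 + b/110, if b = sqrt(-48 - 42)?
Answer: -81 + 3*I*sqrt(10)/110 ≈ -81.0 + 0.086244*I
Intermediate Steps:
b = 3*I*sqrt(10) (b = sqrt(-90) = 3*I*sqrt(10) ≈ 9.4868*I)
-81 + b/110 = -81 + (3*I*sqrt(10))/110 = -81 + 3*I*sqrt(10)/110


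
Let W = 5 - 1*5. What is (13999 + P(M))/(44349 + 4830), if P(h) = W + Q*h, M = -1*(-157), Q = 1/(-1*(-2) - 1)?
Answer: 14156/49179 ≈ 0.28785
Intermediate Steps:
W = 0 (W = 5 - 5 = 0)
Q = 1 (Q = 1/(2 - 1) = 1/1 = 1)
M = 157
P(h) = h (P(h) = 0 + 1*h = 0 + h = h)
(13999 + P(M))/(44349 + 4830) = (13999 + 157)/(44349 + 4830) = 14156/49179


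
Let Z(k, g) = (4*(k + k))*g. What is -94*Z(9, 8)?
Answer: -54144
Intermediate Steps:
Z(k, g) = 8*g*k (Z(k, g) = (4*(2*k))*g = (8*k)*g = 8*g*k)
-94*Z(9, 8) = -752*8*9 = -94*576 = -54144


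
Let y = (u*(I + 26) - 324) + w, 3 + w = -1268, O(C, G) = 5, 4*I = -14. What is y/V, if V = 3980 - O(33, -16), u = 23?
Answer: -431/1590 ≈ -0.27107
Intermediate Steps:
I = -7/2 (I = (1/4)*(-14) = -7/2 ≈ -3.5000)
V = 3975 (V = 3980 - 1*5 = 3980 - 5 = 3975)
w = -1271 (w = -3 - 1268 = -1271)
y = -2155/2 (y = (23*(-7/2 + 26) - 324) - 1271 = (23*(45/2) - 324) - 1271 = (1035/2 - 324) - 1271 = 387/2 - 1271 = -2155/2 ≈ -1077.5)
y/V = -2155/2/3975 = -2155/2*1/3975 = -431/1590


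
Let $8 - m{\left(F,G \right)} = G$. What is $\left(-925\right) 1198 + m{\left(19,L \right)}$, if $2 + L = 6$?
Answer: $-1108146$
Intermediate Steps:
$L = 4$ ($L = -2 + 6 = 4$)
$m{\left(F,G \right)} = 8 - G$
$\left(-925\right) 1198 + m{\left(19,L \right)} = \left(-925\right) 1198 + \left(8 - 4\right) = -1108150 + \left(8 - 4\right) = -1108150 + 4 = -1108146$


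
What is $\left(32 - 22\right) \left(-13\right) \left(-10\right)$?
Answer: $1300$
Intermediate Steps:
$\left(32 - 22\right) \left(-13\right) \left(-10\right) = 10 \left(-13\right) \left(-10\right) = \left(-130\right) \left(-10\right) = 1300$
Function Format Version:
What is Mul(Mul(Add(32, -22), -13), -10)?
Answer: 1300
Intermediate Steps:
Mul(Mul(Add(32, -22), -13), -10) = Mul(Mul(10, -13), -10) = Mul(-130, -10) = 1300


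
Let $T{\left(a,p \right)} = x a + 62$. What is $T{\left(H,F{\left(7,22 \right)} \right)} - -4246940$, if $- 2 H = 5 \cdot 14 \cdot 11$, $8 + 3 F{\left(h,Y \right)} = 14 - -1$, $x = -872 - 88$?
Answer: $4616602$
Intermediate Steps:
$x = -960$ ($x = -872 - 88 = -960$)
$F{\left(h,Y \right)} = \frac{7}{3}$ ($F{\left(h,Y \right)} = - \frac{8}{3} + \frac{14 - -1}{3} = - \frac{8}{3} + \frac{14 + 1}{3} = - \frac{8}{3} + \frac{1}{3} \cdot 15 = - \frac{8}{3} + 5 = \frac{7}{3}$)
$H = -385$ ($H = - \frac{5 \cdot 14 \cdot 11}{2} = - \frac{70 \cdot 11}{2} = \left(- \frac{1}{2}\right) 770 = -385$)
$T{\left(a,p \right)} = 62 - 960 a$ ($T{\left(a,p \right)} = - 960 a + 62 = 62 - 960 a$)
$T{\left(H,F{\left(7,22 \right)} \right)} - -4246940 = \left(62 - -369600\right) - -4246940 = \left(62 + 369600\right) + 4246940 = 369662 + 4246940 = 4616602$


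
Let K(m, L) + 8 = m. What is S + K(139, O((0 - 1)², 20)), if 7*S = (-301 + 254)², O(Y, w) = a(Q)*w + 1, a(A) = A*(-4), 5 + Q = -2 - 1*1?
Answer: 3126/7 ≈ 446.57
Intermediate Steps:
Q = -8 (Q = -5 + (-2 - 1*1) = -5 + (-2 - 1) = -5 - 3 = -8)
a(A) = -4*A
O(Y, w) = 1 + 32*w (O(Y, w) = (-4*(-8))*w + 1 = 32*w + 1 = 1 + 32*w)
K(m, L) = -8 + m
S = 2209/7 (S = (-301 + 254)²/7 = (⅐)*(-47)² = (⅐)*2209 = 2209/7 ≈ 315.57)
S + K(139, O((0 - 1)², 20)) = 2209/7 + (-8 + 139) = 2209/7 + 131 = 3126/7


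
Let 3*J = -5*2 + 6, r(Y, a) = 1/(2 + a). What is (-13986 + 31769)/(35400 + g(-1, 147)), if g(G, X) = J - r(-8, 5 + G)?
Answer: 35566/70797 ≈ 0.50237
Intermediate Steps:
J = -4/3 (J = (-5*2 + 6)/3 = (-10 + 6)/3 = (⅓)*(-4) = -4/3 ≈ -1.3333)
g(G, X) = -4/3 - 1/(7 + G) (g(G, X) = -4/3 - 1/(2 + (5 + G)) = -4/3 - 1/(7 + G))
(-13986 + 31769)/(35400 + g(-1, 147)) = (-13986 + 31769)/(35400 + (-31 - 4*(-1))/(3*(7 - 1))) = 17783/(35400 + (⅓)*(-31 + 4)/6) = 17783/(35400 + (⅓)*(⅙)*(-27)) = 17783/(35400 - 3/2) = 17783/(70797/2) = 17783*(2/70797) = 35566/70797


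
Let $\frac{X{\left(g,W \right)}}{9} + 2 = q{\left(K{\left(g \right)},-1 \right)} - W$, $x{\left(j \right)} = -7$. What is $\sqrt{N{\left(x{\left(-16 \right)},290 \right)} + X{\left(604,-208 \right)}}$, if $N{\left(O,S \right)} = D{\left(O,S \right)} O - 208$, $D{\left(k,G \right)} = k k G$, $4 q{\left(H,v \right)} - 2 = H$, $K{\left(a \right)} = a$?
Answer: $\frac{i \sqrt{385842}}{2} \approx 310.58 i$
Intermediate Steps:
$q{\left(H,v \right)} = \frac{1}{2} + \frac{H}{4}$
$D{\left(k,G \right)} = G k^{2}$ ($D{\left(k,G \right)} = k^{2} G = G k^{2}$)
$N{\left(O,S \right)} = -208 + S O^{3}$ ($N{\left(O,S \right)} = S O^{2} O - 208 = S O^{3} - 208 = -208 + S O^{3}$)
$X{\left(g,W \right)} = - \frac{27}{2} - 9 W + \frac{9 g}{4}$ ($X{\left(g,W \right)} = -18 + 9 \left(\left(\frac{1}{2} + \frac{g}{4}\right) - W\right) = -18 + 9 \left(\frac{1}{2} - W + \frac{g}{4}\right) = -18 + \left(\frac{9}{2} - 9 W + \frac{9 g}{4}\right) = - \frac{27}{2} - 9 W + \frac{9 g}{4}$)
$\sqrt{N{\left(x{\left(-16 \right)},290 \right)} + X{\left(604,-208 \right)}} = \sqrt{\left(-208 + 290 \left(-7\right)^{3}\right) - - \frac{6435}{2}} = \sqrt{\left(-208 + 290 \left(-343\right)\right) + \left(- \frac{27}{2} + 1872 + 1359\right)} = \sqrt{\left(-208 - 99470\right) + \frac{6435}{2}} = \sqrt{-99678 + \frac{6435}{2}} = \sqrt{- \frac{192921}{2}} = \frac{i \sqrt{385842}}{2}$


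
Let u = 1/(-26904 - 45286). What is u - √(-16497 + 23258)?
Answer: -1/72190 - √6761 ≈ -82.225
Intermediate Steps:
u = -1/72190 (u = 1/(-72190) = -1/72190 ≈ -1.3852e-5)
u - √(-16497 + 23258) = -1/72190 - √(-16497 + 23258) = -1/72190 - √6761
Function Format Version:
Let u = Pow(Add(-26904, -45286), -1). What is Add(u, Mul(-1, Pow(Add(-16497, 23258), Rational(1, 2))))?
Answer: Add(Rational(-1, 72190), Mul(-1, Pow(6761, Rational(1, 2)))) ≈ -82.225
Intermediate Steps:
u = Rational(-1, 72190) (u = Pow(-72190, -1) = Rational(-1, 72190) ≈ -1.3852e-5)
Add(u, Mul(-1, Pow(Add(-16497, 23258), Rational(1, 2)))) = Add(Rational(-1, 72190), Mul(-1, Pow(Add(-16497, 23258), Rational(1, 2)))) = Add(Rational(-1, 72190), Mul(-1, Pow(6761, Rational(1, 2))))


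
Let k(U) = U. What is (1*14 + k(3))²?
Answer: 289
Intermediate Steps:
(1*14 + k(3))² = (1*14 + 3)² = (14 + 3)² = 17² = 289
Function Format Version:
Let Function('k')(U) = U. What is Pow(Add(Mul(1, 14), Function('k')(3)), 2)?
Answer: 289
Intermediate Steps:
Pow(Add(Mul(1, 14), Function('k')(3)), 2) = Pow(Add(Mul(1, 14), 3), 2) = Pow(Add(14, 3), 2) = Pow(17, 2) = 289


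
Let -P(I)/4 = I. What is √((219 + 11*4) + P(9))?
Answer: √227 ≈ 15.067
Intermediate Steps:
P(I) = -4*I
√((219 + 11*4) + P(9)) = √((219 + 11*4) - 4*9) = √((219 + 44) - 36) = √(263 - 36) = √227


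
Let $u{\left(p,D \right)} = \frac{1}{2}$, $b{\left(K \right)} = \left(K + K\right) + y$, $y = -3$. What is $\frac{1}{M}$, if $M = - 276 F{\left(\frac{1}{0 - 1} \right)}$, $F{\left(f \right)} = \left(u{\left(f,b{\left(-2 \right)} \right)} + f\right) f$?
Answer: $- \frac{1}{138} \approx -0.0072464$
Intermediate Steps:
$b{\left(K \right)} = -3 + 2 K$ ($b{\left(K \right)} = \left(K + K\right) - 3 = 2 K - 3 = -3 + 2 K$)
$u{\left(p,D \right)} = \frac{1}{2}$
$F{\left(f \right)} = f \left(\frac{1}{2} + f\right)$ ($F{\left(f \right)} = \left(\frac{1}{2} + f\right) f = f \left(\frac{1}{2} + f\right)$)
$M = -138$ ($M = - 276 \frac{\frac{1}{2} + \frac{1}{0 - 1}}{0 - 1} = - 276 \frac{\frac{1}{2} + \frac{1}{-1}}{-1} = - 276 \left(- (\frac{1}{2} - 1)\right) = - 276 \left(\left(-1\right) \left(- \frac{1}{2}\right)\right) = \left(-276\right) \frac{1}{2} = -138$)
$\frac{1}{M} = \frac{1}{-138} = - \frac{1}{138}$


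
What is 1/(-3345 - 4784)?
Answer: -1/8129 ≈ -0.00012302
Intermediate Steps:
1/(-3345 - 4784) = 1/(-8129) = -1/8129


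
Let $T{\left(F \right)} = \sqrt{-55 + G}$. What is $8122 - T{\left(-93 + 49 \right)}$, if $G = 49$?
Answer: $8122 - i \sqrt{6} \approx 8122.0 - 2.4495 i$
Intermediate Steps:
$T{\left(F \right)} = i \sqrt{6}$ ($T{\left(F \right)} = \sqrt{-55 + 49} = \sqrt{-6} = i \sqrt{6}$)
$8122 - T{\left(-93 + 49 \right)} = 8122 - i \sqrt{6}$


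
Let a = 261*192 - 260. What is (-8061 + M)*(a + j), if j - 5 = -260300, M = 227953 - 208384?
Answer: -2421778044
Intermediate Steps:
a = 49852 (a = 50112 - 260 = 49852)
M = 19569
j = -260295 (j = 5 - 260300 = -260295)
(-8061 + M)*(a + j) = (-8061 + 19569)*(49852 - 260295) = 11508*(-210443) = -2421778044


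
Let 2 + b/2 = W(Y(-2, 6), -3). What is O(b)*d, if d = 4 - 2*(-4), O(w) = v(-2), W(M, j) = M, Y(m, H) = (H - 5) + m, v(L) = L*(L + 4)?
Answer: -48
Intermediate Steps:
v(L) = L*(4 + L)
Y(m, H) = -5 + H + m (Y(m, H) = (-5 + H) + m = -5 + H + m)
b = -6 (b = -4 + 2*(-5 + 6 - 2) = -4 + 2*(-1) = -4 - 2 = -6)
O(w) = -4 (O(w) = -2*(4 - 2) = -2*2 = -4)
d = 12 (d = 4 + 8 = 12)
O(b)*d = -4*12 = -48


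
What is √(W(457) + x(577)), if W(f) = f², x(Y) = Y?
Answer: 7*√4274 ≈ 457.63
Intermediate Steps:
√(W(457) + x(577)) = √(457² + 577) = √(208849 + 577) = √209426 = 7*√4274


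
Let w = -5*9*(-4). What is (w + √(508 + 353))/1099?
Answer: 180/1099 + √861/1099 ≈ 0.19048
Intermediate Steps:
w = 180 (w = -45*(-4) = 180)
(w + √(508 + 353))/1099 = (180 + √(508 + 353))/1099 = (180 + √861)/1099 = 180/1099 + √861/1099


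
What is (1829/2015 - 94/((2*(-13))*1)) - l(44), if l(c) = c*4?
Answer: -11146/65 ≈ -171.48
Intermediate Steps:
l(c) = 4*c
(1829/2015 - 94/((2*(-13))*1)) - l(44) = (1829/2015 - 94/((2*(-13))*1)) - 4*44 = (1829*(1/2015) - 94/((-26*1))) - 1*176 = (59/65 - 94/(-26)) - 176 = (59/65 - 94*(-1/26)) - 176 = (59/65 + 47/13) - 176 = 294/65 - 176 = -11146/65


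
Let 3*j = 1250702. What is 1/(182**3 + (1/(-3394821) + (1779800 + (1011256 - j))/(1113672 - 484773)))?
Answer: 2134999532079/12870997918938186835 ≈ 1.6588e-7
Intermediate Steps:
j = 1250702/3 (j = (1/3)*1250702 = 1250702/3 ≈ 4.1690e+5)
1/(182**3 + (1/(-3394821) + (1779800 + (1011256 - j))/(1113672 - 484773))) = 1/(182**3 + (1/(-3394821) + (1779800 + (1011256 - 1*1250702/3))/(1113672 - 484773))) = 1/(6028568 + (-1/3394821 + (1779800 + (1011256 - 1250702/3))/628899)) = 1/(6028568 + (-1/3394821 + (1779800 + 1783066/3)*(1/628899))) = 1/(6028568 + (-1/3394821 + (7122466/3)*(1/628899))) = 1/(6028568 + (-1/3394821 + 7122466/1886697)) = 1/(6028568 + 8059831753963/2134999532079) = 1/(12870997918938186835/2134999532079) = 2134999532079/12870997918938186835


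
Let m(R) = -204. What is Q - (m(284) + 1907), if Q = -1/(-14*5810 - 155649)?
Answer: -403592266/236989 ≈ -1703.0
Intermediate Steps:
Q = 1/236989 (Q = -1/(-81340 - 155649) = -1/(-236989) = -1*(-1/236989) = 1/236989 ≈ 4.2196e-6)
Q - (m(284) + 1907) = 1/236989 - (-204 + 1907) = 1/236989 - 1*1703 = 1/236989 - 1703 = -403592266/236989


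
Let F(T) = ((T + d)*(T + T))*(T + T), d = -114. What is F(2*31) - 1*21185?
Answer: -820737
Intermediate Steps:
F(T) = 4*T²*(-114 + T) (F(T) = ((T - 114)*(T + T))*(T + T) = ((-114 + T)*(2*T))*(2*T) = (2*T*(-114 + T))*(2*T) = 4*T²*(-114 + T))
F(2*31) - 1*21185 = 4*(2*31)²*(-114 + 2*31) - 1*21185 = 4*62²*(-114 + 62) - 21185 = 4*3844*(-52) - 21185 = -799552 - 21185 = -820737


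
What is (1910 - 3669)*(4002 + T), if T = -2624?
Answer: -2423902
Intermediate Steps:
(1910 - 3669)*(4002 + T) = (1910 - 3669)*(4002 - 2624) = -1759*1378 = -2423902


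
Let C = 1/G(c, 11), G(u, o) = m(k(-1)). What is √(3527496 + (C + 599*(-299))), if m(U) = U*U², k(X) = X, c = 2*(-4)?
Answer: √3348394 ≈ 1829.9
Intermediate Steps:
c = -8
m(U) = U³
G(u, o) = -1 (G(u, o) = (-1)³ = -1)
C = -1 (C = 1/(-1) = -1)
√(3527496 + (C + 599*(-299))) = √(3527496 + (-1 + 599*(-299))) = √(3527496 + (-1 - 179101)) = √(3527496 - 179102) = √3348394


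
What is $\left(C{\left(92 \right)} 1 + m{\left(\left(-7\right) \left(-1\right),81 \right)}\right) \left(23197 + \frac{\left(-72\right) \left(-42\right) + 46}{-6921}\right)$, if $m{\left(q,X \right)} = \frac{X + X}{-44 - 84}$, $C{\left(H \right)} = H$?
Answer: $\frac{932275332169}{442944} \approx 2.1047 \cdot 10^{6}$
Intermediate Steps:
$m{\left(q,X \right)} = - \frac{X}{64}$ ($m{\left(q,X \right)} = \frac{2 X}{-128} = 2 X \left(- \frac{1}{128}\right) = - \frac{X}{64}$)
$\left(C{\left(92 \right)} 1 + m{\left(\left(-7\right) \left(-1\right),81 \right)}\right) \left(23197 + \frac{\left(-72\right) \left(-42\right) + 46}{-6921}\right) = \left(92 \cdot 1 - \frac{81}{64}\right) \left(23197 + \frac{\left(-72\right) \left(-42\right) + 46}{-6921}\right) = \left(92 - \frac{81}{64}\right) \left(23197 + \left(3024 + 46\right) \left(- \frac{1}{6921}\right)\right) = \frac{5807 \left(23197 + 3070 \left(- \frac{1}{6921}\right)\right)}{64} = \frac{5807 \left(23197 - \frac{3070}{6921}\right)}{64} = \frac{5807}{64} \cdot \frac{160543367}{6921} = \frac{932275332169}{442944}$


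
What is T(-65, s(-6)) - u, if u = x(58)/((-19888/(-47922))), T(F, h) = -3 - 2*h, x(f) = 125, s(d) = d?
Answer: -2905629/9944 ≈ -292.20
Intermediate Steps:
u = 2995125/9944 (u = 125/((-19888/(-47922))) = 125/((-19888*(-1/47922))) = 125/(9944/23961) = 125*(23961/9944) = 2995125/9944 ≈ 301.20)
T(-65, s(-6)) - u = (-3 - 2*(-6)) - 1*2995125/9944 = (-3 + 12) - 2995125/9944 = 9 - 2995125/9944 = -2905629/9944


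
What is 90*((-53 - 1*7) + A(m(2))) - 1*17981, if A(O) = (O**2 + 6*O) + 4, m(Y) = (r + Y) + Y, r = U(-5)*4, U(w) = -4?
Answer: -16541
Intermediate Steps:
r = -16 (r = -4*4 = -16)
m(Y) = -16 + 2*Y (m(Y) = (-16 + Y) + Y = -16 + 2*Y)
A(O) = 4 + O**2 + 6*O
90*((-53 - 1*7) + A(m(2))) - 1*17981 = 90*((-53 - 1*7) + (4 + (-16 + 2*2)**2 + 6*(-16 + 2*2))) - 1*17981 = 90*((-53 - 7) + (4 + (-16 + 4)**2 + 6*(-16 + 4))) - 17981 = 90*(-60 + (4 + (-12)**2 + 6*(-12))) - 17981 = 90*(-60 + (4 + 144 - 72)) - 17981 = 90*(-60 + 76) - 17981 = 90*16 - 17981 = 1440 - 17981 = -16541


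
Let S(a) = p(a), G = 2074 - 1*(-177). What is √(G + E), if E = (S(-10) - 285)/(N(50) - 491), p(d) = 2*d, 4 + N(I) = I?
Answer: 20*√44589/89 ≈ 47.452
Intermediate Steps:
N(I) = -4 + I
G = 2251 (G = 2074 + 177 = 2251)
S(a) = 2*a
E = 61/89 (E = (2*(-10) - 285)/((-4 + 50) - 491) = (-20 - 285)/(46 - 491) = -305/(-445) = -305*(-1/445) = 61/89 ≈ 0.68539)
√(G + E) = √(2251 + 61/89) = √(200400/89) = 20*√44589/89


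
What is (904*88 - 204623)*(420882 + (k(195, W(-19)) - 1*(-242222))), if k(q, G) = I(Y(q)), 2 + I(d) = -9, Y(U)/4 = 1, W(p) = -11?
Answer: -82933704603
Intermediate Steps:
Y(U) = 4 (Y(U) = 4*1 = 4)
I(d) = -11 (I(d) = -2 - 9 = -11)
k(q, G) = -11
(904*88 - 204623)*(420882 + (k(195, W(-19)) - 1*(-242222))) = (904*88 - 204623)*(420882 + (-11 - 1*(-242222))) = (79552 - 204623)*(420882 + (-11 + 242222)) = -125071*(420882 + 242211) = -125071*663093 = -82933704603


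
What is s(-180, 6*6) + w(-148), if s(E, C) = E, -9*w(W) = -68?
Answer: -1552/9 ≈ -172.44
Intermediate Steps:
w(W) = 68/9 (w(W) = -⅑*(-68) = 68/9)
s(-180, 6*6) + w(-148) = -180 + 68/9 = -1552/9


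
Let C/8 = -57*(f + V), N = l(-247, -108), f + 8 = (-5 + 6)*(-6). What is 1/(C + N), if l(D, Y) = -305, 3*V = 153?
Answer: -1/17177 ≈ -5.8217e-5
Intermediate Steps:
V = 51 (V = (⅓)*153 = 51)
f = -14 (f = -8 + (-5 + 6)*(-6) = -8 + 1*(-6) = -8 - 6 = -14)
N = -305
C = -16872 (C = 8*(-57*(-14 + 51)) = 8*(-57*37) = 8*(-2109) = -16872)
1/(C + N) = 1/(-16872 - 305) = 1/(-17177) = -1/17177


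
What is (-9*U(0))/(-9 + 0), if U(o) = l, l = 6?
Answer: 6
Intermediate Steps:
U(o) = 6
(-9*U(0))/(-9 + 0) = (-9*6)/(-9 + 0) = -54/(-9) = -54*(-⅑) = 6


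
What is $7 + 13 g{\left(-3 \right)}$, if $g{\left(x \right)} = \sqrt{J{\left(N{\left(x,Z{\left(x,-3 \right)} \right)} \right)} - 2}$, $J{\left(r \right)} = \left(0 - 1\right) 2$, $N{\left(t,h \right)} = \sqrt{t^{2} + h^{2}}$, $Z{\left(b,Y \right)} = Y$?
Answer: $7 + 26 i \approx 7.0 + 26.0 i$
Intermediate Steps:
$N{\left(t,h \right)} = \sqrt{h^{2} + t^{2}}$
$J{\left(r \right)} = -2$ ($J{\left(r \right)} = \left(-1\right) 2 = -2$)
$g{\left(x \right)} = 2 i$ ($g{\left(x \right)} = \sqrt{-2 - 2} = \sqrt{-4} = 2 i$)
$7 + 13 g{\left(-3 \right)} = 7 + 13 \cdot 2 i = 7 + 26 i$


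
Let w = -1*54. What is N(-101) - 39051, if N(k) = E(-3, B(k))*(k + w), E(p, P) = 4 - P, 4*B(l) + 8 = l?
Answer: -175579/4 ≈ -43895.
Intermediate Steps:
B(l) = -2 + l/4
w = -54
N(k) = (-54 + k)*(6 - k/4) (N(k) = (4 - (-2 + k/4))*(k - 54) = (4 + (2 - k/4))*(-54 + k) = (6 - k/4)*(-54 + k) = (-54 + k)*(6 - k/4))
N(-101) - 39051 = -(-54 - 101)*(-24 - 101)/4 - 39051 = -¼*(-155)*(-125) - 39051 = -19375/4 - 39051 = -175579/4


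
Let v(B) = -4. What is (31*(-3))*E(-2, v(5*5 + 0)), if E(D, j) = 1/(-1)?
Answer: 93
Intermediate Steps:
E(D, j) = -1
(31*(-3))*E(-2, v(5*5 + 0)) = (31*(-3))*(-1) = -93*(-1) = 93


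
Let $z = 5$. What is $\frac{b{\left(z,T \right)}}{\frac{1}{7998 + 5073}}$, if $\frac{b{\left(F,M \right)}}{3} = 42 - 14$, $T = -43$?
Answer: $1097964$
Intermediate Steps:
$b{\left(F,M \right)} = 84$ ($b{\left(F,M \right)} = 3 \left(42 - 14\right) = 3 \cdot 28 = 84$)
$\frac{b{\left(z,T \right)}}{\frac{1}{7998 + 5073}} = \frac{84}{\frac{1}{7998 + 5073}} = \frac{84}{\frac{1}{13071}} = 84 \frac{1}{\frac{1}{13071}} = 84 \cdot 13071 = 1097964$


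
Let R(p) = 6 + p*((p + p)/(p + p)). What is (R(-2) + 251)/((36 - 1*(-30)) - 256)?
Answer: -51/38 ≈ -1.3421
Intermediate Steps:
R(p) = 6 + p (R(p) = 6 + p*((2*p)/((2*p))) = 6 + p*((2*p)*(1/(2*p))) = 6 + p*1 = 6 + p)
(R(-2) + 251)/((36 - 1*(-30)) - 256) = ((6 - 2) + 251)/((36 - 1*(-30)) - 256) = (4 + 251)/((36 + 30) - 256) = 255/(66 - 256) = 255/(-190) = 255*(-1/190) = -51/38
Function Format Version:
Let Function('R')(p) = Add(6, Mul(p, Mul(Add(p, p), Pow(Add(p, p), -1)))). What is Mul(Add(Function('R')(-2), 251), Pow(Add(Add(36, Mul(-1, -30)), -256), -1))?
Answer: Rational(-51, 38) ≈ -1.3421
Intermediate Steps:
Function('R')(p) = Add(6, p) (Function('R')(p) = Add(6, Mul(p, Mul(Mul(2, p), Pow(Mul(2, p), -1)))) = Add(6, Mul(p, Mul(Mul(2, p), Mul(Rational(1, 2), Pow(p, -1))))) = Add(6, Mul(p, 1)) = Add(6, p))
Mul(Add(Function('R')(-2), 251), Pow(Add(Add(36, Mul(-1, -30)), -256), -1)) = Mul(Add(Add(6, -2), 251), Pow(Add(Add(36, Mul(-1, -30)), -256), -1)) = Mul(Add(4, 251), Pow(Add(Add(36, 30), -256), -1)) = Mul(255, Pow(Add(66, -256), -1)) = Mul(255, Pow(-190, -1)) = Mul(255, Rational(-1, 190)) = Rational(-51, 38)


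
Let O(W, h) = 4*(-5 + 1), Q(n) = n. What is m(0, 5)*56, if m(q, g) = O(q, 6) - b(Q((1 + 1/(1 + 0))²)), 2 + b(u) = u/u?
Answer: -840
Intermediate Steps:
O(W, h) = -16 (O(W, h) = 4*(-4) = -16)
b(u) = -1 (b(u) = -2 + u/u = -2 + 1 = -1)
m(q, g) = -15 (m(q, g) = -16 - 1*(-1) = -16 + 1 = -15)
m(0, 5)*56 = -15*56 = -840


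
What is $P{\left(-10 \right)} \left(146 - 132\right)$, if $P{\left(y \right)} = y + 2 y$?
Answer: $-420$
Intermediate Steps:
$P{\left(y \right)} = 3 y$
$P{\left(-10 \right)} \left(146 - 132\right) = 3 \left(-10\right) \left(146 - 132\right) = \left(-30\right) 14 = -420$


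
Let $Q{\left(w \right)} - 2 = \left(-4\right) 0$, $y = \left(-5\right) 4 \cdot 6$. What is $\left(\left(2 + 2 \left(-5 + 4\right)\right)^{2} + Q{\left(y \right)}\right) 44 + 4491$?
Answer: $4579$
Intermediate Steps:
$y = -120$ ($y = \left(-20\right) 6 = -120$)
$Q{\left(w \right)} = 2$ ($Q{\left(w \right)} = 2 - 0 = 2 + 0 = 2$)
$\left(\left(2 + 2 \left(-5 + 4\right)\right)^{2} + Q{\left(y \right)}\right) 44 + 4491 = \left(\left(2 + 2 \left(-5 + 4\right)\right)^{2} + 2\right) 44 + 4491 = \left(\left(2 + 2 \left(-1\right)\right)^{2} + 2\right) 44 + 4491 = \left(\left(2 - 2\right)^{2} + 2\right) 44 + 4491 = \left(0^{2} + 2\right) 44 + 4491 = \left(0 + 2\right) 44 + 4491 = 2 \cdot 44 + 4491 = 88 + 4491 = 4579$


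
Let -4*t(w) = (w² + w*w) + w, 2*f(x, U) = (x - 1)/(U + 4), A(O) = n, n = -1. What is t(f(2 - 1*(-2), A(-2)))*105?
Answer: -105/4 ≈ -26.250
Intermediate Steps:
A(O) = -1
f(x, U) = (-1 + x)/(2*(4 + U)) (f(x, U) = ((x - 1)/(U + 4))/2 = ((-1 + x)/(4 + U))/2 = (-1 + x)/(2*(4 + U)))
t(w) = -w²/2 - w/4 (t(w) = -((w² + w*w) + w)/4 = -((w² + w²) + w)/4 = -(2*w² + w)/4 = -(w + 2*w²)/4 = -w²/2 - w/4)
t(f(2 - 1*(-2), A(-2)))*105 = -(-1 + (2 - 1*(-2)))/(2*(4 - 1))*(1 + 2*((-1 + (2 - 1*(-2)))/(2*(4 - 1))))/4*105 = -(½)*(-1 + (2 + 2))/3*(1 + 2*((½)*(-1 + (2 + 2))/3))/4*105 = -(½)*(⅓)*(-1 + 4)*(1 + 2*((½)*(⅓)*(-1 + 4)))/4*105 = -(½)*(⅓)*3*(1 + 2*((½)*(⅓)*3))/4*105 = -¼*½*(1 + 2*(½))*105 = -¼*½*(1 + 1)*105 = -¼*½*2*105 = -¼*105 = -105/4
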